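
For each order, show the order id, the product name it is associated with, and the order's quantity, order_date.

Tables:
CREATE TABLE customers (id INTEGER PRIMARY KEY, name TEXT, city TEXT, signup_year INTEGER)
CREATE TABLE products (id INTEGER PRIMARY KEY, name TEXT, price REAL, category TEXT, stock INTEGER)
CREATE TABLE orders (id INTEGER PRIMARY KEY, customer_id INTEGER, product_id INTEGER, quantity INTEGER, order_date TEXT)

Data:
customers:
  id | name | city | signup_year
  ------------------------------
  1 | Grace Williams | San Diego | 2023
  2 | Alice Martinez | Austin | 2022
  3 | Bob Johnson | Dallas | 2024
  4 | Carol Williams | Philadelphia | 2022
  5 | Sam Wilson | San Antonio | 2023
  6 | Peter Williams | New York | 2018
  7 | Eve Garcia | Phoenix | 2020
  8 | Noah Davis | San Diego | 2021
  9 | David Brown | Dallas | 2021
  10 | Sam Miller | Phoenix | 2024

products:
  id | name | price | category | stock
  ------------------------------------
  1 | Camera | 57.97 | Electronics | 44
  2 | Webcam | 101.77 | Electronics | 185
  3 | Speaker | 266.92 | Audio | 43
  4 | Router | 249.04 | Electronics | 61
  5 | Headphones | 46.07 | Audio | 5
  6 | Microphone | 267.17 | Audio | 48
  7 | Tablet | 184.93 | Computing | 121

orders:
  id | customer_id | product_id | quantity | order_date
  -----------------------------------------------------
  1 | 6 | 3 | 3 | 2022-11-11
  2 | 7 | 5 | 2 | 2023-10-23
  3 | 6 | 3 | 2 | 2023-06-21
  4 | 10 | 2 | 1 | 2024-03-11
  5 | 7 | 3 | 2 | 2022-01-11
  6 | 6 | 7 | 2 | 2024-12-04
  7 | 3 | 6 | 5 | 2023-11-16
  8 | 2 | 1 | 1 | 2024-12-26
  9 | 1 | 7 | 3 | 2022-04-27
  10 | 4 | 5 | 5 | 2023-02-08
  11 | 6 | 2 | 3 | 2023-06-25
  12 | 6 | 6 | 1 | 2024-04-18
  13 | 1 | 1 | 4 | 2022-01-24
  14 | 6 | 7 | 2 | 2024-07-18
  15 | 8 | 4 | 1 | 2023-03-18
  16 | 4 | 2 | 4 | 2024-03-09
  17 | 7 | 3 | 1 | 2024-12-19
SELECT c.id, p.name AS product, c.quantity, c.order_date FROM orders c JOIN products p ON c.product_id = p.id

Execution result:
id | product | quantity | order_date
1 | Speaker | 3 | 2022-11-11
2 | Headphones | 2 | 2023-10-23
3 | Speaker | 2 | 2023-06-21
4 | Webcam | 1 | 2024-03-11
5 | Speaker | 2 | 2022-01-11
6 | Tablet | 2 | 2024-12-04
7 | Microphone | 5 | 2023-11-16
8 | Camera | 1 | 2024-12-26
9 | Tablet | 3 | 2022-04-27
10 | Headphones | 5 | 2023-02-08
11 | Webcam | 3 | 2023-06-25
12 | Microphone | 1 | 2024-04-18
13 | Camera | 4 | 2022-01-24
14 | Tablet | 2 | 2024-07-18
15 | Router | 1 | 2023-03-18
16 | Webcam | 4 | 2024-03-09
17 | Speaker | 1 | 2024-12-19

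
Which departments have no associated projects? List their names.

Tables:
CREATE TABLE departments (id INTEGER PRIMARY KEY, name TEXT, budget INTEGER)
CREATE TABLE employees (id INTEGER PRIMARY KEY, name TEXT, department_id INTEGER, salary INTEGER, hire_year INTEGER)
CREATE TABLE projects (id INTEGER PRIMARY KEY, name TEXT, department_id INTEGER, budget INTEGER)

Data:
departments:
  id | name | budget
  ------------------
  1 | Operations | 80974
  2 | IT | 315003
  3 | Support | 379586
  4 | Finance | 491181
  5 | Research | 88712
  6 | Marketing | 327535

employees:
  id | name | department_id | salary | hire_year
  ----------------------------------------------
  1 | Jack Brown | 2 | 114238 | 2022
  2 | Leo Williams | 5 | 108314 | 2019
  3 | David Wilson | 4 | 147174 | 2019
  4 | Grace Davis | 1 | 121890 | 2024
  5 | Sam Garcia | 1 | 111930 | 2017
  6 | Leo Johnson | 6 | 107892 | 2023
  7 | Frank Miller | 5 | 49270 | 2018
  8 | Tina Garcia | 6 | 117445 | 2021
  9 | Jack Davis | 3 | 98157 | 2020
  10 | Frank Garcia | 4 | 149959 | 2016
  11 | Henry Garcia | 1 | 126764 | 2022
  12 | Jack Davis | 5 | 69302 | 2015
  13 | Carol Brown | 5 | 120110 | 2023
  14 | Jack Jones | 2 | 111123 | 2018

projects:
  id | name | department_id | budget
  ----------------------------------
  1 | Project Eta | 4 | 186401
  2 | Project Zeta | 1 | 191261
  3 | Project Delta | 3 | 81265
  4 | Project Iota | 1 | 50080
SELECT p.name FROM departments p LEFT JOIN projects c ON c.department_id = p.id WHERE c.id IS NULL

Execution result:
name
IT
Research
Marketing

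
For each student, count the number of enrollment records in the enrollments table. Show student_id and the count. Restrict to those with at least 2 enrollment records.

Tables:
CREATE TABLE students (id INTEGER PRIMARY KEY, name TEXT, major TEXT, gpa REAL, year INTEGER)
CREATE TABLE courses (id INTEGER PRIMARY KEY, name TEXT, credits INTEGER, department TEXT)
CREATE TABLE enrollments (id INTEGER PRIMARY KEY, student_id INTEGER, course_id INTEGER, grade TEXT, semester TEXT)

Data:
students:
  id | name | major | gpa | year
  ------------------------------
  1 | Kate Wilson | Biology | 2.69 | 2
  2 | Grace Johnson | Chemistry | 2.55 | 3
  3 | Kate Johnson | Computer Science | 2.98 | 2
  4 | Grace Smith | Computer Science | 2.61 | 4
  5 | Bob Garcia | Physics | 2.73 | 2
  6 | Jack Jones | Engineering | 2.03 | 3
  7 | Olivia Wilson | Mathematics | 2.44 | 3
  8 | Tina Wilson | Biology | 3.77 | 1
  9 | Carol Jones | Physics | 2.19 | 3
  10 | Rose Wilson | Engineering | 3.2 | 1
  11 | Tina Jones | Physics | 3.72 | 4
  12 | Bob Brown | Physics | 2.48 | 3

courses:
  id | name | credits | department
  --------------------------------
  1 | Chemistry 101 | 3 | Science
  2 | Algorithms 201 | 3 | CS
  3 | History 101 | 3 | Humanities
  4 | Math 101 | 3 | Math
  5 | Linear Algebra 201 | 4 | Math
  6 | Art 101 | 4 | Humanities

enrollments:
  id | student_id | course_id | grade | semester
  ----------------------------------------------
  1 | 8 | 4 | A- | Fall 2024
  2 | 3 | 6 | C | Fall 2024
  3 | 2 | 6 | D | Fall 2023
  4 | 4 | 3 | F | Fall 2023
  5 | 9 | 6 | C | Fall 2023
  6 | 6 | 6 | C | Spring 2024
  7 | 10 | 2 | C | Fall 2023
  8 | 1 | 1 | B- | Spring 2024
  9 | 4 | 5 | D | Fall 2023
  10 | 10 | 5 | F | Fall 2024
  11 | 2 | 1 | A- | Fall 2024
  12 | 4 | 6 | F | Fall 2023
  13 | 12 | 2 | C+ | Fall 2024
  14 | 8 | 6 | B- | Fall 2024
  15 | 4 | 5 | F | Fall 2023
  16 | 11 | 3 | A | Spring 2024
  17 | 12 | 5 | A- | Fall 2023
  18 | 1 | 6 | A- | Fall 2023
SELECT student_id, COUNT(*) AS enrollment_count FROM enrollments GROUP BY student_id HAVING COUNT(*) >= 2

Execution result:
student_id | enrollment_count
1 | 2
2 | 2
4 | 4
8 | 2
10 | 2
12 | 2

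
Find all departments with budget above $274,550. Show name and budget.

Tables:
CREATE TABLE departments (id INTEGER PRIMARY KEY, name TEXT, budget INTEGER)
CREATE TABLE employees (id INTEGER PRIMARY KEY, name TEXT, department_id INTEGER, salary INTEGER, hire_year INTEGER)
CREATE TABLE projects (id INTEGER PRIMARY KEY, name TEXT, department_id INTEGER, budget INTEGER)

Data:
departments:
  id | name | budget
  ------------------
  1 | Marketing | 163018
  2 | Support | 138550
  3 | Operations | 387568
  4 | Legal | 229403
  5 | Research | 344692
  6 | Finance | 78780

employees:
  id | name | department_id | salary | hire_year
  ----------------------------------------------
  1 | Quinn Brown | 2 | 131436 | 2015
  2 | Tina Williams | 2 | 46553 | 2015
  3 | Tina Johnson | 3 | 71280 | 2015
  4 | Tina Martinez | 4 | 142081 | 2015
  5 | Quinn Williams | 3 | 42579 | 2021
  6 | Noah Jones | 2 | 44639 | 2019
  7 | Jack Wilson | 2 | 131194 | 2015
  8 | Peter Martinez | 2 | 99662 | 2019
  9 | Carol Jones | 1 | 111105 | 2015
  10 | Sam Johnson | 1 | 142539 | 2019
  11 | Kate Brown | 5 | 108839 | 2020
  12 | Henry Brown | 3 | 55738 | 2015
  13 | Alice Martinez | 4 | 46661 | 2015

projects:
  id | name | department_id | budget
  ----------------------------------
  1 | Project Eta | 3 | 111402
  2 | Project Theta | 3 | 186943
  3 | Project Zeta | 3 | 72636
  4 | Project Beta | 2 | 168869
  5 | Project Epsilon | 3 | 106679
SELECT name, budget FROM departments WHERE budget > 274550

Execution result:
name | budget
Operations | 387568
Research | 344692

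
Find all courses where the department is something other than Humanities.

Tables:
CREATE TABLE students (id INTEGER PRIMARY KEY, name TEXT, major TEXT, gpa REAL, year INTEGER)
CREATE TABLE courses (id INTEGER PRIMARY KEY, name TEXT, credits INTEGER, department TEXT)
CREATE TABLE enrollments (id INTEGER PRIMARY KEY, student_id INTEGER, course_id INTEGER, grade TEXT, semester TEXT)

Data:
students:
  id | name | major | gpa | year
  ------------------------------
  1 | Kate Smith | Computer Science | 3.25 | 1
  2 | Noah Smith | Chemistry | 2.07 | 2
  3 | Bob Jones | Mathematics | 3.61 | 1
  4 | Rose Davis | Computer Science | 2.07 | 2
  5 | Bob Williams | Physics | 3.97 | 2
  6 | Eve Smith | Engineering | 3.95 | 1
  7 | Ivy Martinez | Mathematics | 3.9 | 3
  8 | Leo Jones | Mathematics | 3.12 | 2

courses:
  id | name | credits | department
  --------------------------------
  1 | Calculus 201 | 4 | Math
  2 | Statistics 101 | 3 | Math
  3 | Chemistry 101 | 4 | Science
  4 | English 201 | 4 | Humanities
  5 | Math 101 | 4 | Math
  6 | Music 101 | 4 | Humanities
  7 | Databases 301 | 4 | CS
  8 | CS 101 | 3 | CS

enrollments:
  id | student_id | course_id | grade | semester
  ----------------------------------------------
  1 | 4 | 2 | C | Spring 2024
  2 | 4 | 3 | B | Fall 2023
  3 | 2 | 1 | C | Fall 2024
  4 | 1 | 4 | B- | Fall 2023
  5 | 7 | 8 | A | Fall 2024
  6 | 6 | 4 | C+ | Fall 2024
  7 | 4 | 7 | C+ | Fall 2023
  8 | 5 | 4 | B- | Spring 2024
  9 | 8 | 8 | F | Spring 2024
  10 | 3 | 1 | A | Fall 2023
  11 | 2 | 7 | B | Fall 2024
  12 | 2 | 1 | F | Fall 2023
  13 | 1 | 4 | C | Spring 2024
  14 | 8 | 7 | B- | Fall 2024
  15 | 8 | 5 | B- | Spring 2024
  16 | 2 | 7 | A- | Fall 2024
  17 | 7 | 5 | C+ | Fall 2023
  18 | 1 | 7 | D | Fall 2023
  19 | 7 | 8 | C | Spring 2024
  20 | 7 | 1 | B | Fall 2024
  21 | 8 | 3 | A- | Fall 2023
SELECT name, department FROM courses WHERE department <> 'Humanities'

Execution result:
name | department
Calculus 201 | Math
Statistics 101 | Math
Chemistry 101 | Science
Math 101 | Math
Databases 301 | CS
CS 101 | CS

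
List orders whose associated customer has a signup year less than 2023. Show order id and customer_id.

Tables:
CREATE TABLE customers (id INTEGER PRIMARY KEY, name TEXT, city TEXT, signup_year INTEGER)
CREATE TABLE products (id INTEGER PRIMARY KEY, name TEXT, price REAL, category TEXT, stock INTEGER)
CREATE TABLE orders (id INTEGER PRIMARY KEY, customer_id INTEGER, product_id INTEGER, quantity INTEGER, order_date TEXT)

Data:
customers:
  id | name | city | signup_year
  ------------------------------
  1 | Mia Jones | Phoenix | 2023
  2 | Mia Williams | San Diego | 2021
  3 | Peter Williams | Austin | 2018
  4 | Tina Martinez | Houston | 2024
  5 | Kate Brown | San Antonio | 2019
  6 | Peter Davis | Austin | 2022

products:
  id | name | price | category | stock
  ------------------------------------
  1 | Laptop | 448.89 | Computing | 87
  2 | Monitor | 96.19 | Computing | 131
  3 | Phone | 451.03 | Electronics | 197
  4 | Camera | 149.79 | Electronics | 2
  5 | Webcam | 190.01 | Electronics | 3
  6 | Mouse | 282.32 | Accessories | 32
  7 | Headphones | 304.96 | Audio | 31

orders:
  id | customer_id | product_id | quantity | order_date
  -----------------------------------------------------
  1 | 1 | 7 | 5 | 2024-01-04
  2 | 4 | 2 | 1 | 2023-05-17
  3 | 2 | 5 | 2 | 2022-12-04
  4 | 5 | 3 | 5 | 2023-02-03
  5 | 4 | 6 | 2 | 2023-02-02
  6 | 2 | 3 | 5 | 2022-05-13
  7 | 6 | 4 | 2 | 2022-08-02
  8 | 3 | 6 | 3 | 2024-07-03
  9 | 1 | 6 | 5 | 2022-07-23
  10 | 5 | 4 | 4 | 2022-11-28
SELECT id, customer_id FROM orders WHERE customer_id IN (SELECT id FROM customers WHERE signup_year < 2023)

Execution result:
id | customer_id
3 | 2
4 | 5
6 | 2
7 | 6
8 | 3
10 | 5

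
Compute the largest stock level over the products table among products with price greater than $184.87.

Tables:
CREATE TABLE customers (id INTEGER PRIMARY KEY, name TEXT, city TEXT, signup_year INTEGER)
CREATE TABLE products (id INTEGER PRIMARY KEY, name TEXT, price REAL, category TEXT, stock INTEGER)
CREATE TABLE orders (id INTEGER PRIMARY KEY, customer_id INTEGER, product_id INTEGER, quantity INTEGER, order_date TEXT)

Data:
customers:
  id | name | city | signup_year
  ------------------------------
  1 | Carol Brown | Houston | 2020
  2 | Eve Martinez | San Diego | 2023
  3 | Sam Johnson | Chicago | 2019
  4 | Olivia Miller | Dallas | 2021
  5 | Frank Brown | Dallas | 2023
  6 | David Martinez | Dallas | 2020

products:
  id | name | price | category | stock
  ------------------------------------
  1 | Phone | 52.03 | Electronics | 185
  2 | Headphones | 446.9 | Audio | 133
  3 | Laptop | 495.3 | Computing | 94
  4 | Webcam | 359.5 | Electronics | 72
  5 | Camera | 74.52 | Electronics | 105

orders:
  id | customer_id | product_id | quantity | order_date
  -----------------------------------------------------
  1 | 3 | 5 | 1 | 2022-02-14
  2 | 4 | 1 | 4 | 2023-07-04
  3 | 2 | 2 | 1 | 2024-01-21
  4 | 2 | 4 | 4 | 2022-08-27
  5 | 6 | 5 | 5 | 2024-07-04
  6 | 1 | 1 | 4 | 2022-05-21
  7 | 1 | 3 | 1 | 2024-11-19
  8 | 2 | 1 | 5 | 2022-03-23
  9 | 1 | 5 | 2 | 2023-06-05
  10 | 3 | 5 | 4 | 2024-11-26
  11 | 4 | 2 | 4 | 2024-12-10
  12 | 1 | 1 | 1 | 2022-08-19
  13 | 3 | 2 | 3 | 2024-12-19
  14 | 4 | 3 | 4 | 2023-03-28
SELECT MAX(stock) FROM products WHERE price > 184.87

Execution result:
133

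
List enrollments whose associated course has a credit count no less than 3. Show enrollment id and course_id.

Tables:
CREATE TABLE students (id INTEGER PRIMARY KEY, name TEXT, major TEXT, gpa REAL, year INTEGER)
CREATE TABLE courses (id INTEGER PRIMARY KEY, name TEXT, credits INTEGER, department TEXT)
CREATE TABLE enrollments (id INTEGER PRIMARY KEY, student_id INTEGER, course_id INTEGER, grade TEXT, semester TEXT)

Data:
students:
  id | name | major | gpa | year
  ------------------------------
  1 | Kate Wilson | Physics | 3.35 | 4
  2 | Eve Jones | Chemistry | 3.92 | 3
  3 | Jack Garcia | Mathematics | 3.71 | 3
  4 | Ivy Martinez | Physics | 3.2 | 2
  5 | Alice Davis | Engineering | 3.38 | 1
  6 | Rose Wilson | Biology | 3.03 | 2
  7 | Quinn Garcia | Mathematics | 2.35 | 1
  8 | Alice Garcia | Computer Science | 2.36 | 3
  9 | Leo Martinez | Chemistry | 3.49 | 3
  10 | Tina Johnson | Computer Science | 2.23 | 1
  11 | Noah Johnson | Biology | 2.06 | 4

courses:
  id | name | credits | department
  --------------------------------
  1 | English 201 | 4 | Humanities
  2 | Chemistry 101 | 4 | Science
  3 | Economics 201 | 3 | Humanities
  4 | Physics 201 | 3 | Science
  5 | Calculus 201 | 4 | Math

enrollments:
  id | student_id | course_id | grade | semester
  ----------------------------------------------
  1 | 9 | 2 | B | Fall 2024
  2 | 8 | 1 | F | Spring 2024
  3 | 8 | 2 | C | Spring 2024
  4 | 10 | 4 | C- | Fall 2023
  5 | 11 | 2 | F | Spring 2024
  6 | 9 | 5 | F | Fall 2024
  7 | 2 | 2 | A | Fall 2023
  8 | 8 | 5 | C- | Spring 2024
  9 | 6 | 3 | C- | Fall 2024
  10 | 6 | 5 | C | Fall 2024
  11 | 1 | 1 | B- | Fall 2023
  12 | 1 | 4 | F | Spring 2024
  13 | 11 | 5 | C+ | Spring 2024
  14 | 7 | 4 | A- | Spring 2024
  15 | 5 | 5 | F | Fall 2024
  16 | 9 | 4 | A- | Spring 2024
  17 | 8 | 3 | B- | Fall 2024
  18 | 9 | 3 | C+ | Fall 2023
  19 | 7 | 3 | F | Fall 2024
SELECT id, course_id FROM enrollments WHERE course_id IN (SELECT id FROM courses WHERE credits >= 3)

Execution result:
id | course_id
1 | 2
2 | 1
3 | 2
4 | 4
5 | 2
6 | 5
7 | 2
8 | 5
9 | 3
10 | 5
11 | 1
12 | 4
13 | 5
14 | 4
15 | 5
16 | 4
17 | 3
18 | 3
19 | 3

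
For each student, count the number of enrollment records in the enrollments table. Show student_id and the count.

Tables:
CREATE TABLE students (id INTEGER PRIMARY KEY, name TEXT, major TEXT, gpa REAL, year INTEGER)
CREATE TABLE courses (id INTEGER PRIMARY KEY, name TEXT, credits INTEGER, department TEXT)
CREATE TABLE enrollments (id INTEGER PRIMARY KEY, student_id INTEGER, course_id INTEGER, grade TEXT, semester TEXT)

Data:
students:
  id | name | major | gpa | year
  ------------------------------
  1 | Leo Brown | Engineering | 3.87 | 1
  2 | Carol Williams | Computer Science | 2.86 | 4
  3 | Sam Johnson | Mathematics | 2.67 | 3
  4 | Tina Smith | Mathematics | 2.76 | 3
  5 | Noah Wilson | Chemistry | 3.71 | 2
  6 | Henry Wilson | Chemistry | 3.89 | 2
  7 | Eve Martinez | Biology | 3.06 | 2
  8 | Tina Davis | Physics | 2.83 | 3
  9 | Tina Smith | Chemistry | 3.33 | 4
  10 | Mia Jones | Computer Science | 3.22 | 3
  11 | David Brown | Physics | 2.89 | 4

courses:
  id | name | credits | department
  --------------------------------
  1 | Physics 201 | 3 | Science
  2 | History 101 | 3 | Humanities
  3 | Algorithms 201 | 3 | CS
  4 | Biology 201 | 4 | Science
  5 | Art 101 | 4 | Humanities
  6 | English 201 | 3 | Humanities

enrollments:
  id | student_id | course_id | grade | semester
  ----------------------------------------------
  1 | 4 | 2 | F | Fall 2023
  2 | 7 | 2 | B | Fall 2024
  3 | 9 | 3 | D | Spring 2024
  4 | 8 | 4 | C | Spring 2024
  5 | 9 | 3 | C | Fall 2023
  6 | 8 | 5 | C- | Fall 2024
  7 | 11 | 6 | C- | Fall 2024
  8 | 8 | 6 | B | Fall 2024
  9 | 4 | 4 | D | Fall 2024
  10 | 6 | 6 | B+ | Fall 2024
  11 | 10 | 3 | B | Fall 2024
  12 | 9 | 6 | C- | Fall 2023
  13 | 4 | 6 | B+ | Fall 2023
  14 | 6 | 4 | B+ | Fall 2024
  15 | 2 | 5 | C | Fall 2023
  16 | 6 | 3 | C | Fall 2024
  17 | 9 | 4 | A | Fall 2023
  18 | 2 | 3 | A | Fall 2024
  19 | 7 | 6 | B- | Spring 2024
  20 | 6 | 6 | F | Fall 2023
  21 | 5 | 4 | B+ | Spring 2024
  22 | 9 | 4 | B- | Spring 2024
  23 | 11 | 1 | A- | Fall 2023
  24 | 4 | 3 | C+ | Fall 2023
SELECT student_id, COUNT(*) AS enrollment_count FROM enrollments GROUP BY student_id

Execution result:
student_id | enrollment_count
2 | 2
4 | 4
5 | 1
6 | 4
7 | 2
8 | 3
9 | 5
10 | 1
11 | 2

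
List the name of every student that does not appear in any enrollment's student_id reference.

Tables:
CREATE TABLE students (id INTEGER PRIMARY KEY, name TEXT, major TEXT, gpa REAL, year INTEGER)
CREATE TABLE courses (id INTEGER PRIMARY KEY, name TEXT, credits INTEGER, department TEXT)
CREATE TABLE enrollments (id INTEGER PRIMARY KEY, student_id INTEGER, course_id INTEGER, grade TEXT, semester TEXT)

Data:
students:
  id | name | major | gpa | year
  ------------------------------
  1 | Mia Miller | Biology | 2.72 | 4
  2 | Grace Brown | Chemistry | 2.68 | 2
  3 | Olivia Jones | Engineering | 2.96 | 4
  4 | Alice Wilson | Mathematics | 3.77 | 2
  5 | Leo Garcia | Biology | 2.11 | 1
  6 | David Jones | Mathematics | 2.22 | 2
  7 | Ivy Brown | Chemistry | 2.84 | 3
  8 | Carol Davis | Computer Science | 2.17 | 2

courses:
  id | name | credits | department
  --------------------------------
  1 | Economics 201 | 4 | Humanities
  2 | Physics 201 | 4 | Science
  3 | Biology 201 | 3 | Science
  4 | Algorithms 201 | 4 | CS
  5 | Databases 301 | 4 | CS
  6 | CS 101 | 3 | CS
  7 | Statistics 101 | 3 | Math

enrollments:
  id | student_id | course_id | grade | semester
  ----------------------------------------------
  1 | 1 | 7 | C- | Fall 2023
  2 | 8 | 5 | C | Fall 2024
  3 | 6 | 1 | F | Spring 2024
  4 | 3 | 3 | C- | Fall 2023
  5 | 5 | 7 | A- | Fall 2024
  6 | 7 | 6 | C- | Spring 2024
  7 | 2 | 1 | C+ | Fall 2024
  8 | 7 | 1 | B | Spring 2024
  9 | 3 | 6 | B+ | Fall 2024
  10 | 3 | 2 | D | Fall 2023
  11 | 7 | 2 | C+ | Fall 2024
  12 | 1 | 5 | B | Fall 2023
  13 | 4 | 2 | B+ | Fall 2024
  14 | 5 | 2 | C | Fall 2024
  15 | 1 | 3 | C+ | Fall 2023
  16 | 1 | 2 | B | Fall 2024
SELECT p.name FROM students p LEFT JOIN enrollments c ON c.student_id = p.id WHERE c.id IS NULL

Execution result:
(no rows)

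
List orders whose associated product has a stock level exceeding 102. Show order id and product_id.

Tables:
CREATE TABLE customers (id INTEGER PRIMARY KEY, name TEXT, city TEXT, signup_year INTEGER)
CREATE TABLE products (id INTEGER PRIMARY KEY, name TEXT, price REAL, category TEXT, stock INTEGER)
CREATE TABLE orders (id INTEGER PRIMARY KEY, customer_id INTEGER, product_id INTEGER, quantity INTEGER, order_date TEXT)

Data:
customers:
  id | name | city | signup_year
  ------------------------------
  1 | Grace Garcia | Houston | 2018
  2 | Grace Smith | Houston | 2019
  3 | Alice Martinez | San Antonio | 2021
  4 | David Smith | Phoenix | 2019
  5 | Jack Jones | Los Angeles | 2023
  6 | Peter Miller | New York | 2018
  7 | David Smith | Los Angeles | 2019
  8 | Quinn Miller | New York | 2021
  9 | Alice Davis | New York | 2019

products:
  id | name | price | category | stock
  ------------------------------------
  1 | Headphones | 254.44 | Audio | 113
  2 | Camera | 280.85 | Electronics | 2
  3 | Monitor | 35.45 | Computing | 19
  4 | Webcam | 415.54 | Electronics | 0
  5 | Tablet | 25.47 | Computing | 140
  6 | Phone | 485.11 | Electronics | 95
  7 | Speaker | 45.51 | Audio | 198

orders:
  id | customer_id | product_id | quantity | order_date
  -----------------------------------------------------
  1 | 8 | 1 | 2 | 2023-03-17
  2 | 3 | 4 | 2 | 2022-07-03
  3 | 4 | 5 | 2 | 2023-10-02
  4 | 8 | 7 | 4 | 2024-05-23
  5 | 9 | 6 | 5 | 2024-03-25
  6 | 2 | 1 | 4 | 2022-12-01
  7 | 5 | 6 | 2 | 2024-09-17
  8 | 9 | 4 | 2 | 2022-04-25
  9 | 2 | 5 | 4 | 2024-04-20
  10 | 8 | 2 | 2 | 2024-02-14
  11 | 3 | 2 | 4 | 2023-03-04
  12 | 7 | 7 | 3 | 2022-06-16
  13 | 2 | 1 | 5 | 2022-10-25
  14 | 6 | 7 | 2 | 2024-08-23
SELECT id, product_id FROM orders WHERE product_id IN (SELECT id FROM products WHERE stock > 102)

Execution result:
id | product_id
1 | 1
3 | 5
4 | 7
6 | 1
9 | 5
12 | 7
13 | 1
14 | 7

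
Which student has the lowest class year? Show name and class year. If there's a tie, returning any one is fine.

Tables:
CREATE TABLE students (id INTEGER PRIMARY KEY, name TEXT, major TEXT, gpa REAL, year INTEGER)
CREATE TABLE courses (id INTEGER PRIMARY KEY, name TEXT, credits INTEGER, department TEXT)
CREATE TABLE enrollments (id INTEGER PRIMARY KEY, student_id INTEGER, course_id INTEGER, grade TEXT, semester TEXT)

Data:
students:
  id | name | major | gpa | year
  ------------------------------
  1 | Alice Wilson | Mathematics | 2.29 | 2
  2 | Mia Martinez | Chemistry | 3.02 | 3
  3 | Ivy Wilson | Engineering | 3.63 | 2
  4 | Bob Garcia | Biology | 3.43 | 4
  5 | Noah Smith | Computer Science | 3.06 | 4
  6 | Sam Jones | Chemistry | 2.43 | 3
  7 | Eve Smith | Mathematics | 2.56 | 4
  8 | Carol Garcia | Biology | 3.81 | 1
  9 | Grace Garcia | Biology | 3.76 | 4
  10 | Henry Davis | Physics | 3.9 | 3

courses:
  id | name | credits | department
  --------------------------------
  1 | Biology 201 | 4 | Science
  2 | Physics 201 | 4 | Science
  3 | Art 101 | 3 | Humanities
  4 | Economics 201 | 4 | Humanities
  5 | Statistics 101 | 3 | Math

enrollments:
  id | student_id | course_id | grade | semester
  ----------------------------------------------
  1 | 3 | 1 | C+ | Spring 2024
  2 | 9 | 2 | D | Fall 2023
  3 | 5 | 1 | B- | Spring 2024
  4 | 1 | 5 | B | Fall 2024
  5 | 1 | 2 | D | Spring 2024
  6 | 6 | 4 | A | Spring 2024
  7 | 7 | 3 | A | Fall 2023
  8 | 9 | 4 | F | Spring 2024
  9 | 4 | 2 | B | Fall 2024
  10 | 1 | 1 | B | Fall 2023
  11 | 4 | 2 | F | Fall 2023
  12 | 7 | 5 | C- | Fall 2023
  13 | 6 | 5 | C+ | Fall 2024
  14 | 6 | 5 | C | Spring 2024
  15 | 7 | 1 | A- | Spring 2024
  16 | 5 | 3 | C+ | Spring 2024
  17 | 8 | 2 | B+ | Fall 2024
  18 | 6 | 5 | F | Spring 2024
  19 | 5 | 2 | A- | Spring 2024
SELECT name, year FROM students ORDER BY year ASC LIMIT 1

Execution result:
name | year
Carol Garcia | 1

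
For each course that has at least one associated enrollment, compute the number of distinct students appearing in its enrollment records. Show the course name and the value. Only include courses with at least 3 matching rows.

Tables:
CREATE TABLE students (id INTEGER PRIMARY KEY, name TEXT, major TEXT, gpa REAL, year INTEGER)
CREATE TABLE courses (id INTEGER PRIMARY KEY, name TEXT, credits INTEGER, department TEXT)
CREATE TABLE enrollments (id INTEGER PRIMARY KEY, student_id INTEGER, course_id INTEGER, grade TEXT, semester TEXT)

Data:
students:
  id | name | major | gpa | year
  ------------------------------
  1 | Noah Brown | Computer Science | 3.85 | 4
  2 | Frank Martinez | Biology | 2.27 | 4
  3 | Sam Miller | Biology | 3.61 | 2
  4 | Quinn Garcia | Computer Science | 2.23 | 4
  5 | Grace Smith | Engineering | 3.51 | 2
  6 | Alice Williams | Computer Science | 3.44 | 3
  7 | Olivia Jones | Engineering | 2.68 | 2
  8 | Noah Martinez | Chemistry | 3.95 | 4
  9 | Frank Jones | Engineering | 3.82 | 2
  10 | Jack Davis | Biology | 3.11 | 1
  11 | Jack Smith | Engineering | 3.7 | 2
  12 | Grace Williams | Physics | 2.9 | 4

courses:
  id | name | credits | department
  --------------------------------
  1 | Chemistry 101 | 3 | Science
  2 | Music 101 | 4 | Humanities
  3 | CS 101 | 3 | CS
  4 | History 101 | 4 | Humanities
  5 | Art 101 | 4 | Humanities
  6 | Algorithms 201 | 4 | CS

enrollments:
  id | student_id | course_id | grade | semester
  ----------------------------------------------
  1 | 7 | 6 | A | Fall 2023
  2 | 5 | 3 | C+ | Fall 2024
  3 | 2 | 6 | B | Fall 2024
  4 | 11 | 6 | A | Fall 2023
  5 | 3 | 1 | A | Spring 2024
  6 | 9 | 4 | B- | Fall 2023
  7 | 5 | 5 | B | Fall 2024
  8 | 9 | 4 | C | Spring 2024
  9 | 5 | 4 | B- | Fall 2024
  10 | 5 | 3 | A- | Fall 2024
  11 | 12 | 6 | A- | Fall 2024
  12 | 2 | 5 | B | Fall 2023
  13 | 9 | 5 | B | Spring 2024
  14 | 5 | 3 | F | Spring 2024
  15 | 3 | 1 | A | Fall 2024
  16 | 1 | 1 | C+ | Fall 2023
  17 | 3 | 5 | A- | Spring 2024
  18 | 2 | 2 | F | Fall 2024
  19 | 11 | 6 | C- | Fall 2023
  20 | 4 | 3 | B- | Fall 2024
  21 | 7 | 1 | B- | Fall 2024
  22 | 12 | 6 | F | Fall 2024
SELECT p.name, COUNT(DISTINCT c.student_id) AS distinct_student_count FROM enrollments c JOIN courses p ON c.course_id = p.id GROUP BY p.id, p.name HAVING COUNT(*) >= 3

Execution result:
name | distinct_student_count
Chemistry 101 | 3
CS 101 | 2
History 101 | 2
Art 101 | 4
Algorithms 201 | 4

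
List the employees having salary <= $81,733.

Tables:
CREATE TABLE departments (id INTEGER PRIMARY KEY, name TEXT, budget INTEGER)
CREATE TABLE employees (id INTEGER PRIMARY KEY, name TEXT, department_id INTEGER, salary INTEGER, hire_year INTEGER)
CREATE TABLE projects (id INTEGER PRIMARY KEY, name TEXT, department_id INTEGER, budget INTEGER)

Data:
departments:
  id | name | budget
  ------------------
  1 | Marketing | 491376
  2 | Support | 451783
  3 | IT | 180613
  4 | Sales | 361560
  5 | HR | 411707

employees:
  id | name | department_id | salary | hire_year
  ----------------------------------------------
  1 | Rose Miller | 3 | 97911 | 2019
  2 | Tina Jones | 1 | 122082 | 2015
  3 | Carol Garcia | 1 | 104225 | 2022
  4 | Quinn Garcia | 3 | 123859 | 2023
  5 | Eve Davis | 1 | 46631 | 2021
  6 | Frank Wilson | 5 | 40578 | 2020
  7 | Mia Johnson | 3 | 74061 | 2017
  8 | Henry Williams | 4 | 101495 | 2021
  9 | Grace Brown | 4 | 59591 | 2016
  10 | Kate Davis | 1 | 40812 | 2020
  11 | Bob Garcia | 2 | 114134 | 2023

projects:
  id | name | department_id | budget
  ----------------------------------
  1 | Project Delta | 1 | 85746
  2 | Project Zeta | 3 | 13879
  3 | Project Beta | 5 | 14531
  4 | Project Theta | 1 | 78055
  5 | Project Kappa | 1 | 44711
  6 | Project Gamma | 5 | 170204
SELECT name, salary FROM employees WHERE salary <= 81733

Execution result:
name | salary
Eve Davis | 46631
Frank Wilson | 40578
Mia Johnson | 74061
Grace Brown | 59591
Kate Davis | 40812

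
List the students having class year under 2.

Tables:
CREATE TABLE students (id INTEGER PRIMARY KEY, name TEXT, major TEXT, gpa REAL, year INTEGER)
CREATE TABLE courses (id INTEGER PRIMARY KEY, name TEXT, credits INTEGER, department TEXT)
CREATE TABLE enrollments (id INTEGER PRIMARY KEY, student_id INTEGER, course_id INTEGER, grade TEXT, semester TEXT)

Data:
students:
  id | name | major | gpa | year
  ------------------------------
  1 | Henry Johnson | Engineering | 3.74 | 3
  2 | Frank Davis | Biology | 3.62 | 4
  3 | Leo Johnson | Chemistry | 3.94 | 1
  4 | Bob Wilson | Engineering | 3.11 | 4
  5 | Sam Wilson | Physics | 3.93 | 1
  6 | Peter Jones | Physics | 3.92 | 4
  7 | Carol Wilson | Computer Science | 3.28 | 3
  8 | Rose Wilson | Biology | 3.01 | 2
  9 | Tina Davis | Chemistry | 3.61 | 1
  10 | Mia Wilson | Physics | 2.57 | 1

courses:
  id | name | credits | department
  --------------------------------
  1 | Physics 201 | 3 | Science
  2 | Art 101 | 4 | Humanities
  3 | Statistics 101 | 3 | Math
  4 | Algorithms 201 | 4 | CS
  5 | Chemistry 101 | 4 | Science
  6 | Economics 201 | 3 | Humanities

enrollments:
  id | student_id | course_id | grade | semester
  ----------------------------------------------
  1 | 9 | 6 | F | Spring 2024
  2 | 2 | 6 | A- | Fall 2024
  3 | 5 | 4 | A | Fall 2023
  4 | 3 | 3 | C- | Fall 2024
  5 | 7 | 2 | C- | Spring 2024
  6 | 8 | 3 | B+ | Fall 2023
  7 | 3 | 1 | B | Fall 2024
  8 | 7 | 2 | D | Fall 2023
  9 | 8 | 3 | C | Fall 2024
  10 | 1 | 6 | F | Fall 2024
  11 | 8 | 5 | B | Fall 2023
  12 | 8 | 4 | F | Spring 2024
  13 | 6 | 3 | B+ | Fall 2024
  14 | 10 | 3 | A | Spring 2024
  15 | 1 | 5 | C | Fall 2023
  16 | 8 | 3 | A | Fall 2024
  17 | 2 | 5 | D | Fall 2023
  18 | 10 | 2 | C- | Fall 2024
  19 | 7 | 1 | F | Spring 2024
SELECT name, year FROM students WHERE year < 2

Execution result:
name | year
Leo Johnson | 1
Sam Wilson | 1
Tina Davis | 1
Mia Wilson | 1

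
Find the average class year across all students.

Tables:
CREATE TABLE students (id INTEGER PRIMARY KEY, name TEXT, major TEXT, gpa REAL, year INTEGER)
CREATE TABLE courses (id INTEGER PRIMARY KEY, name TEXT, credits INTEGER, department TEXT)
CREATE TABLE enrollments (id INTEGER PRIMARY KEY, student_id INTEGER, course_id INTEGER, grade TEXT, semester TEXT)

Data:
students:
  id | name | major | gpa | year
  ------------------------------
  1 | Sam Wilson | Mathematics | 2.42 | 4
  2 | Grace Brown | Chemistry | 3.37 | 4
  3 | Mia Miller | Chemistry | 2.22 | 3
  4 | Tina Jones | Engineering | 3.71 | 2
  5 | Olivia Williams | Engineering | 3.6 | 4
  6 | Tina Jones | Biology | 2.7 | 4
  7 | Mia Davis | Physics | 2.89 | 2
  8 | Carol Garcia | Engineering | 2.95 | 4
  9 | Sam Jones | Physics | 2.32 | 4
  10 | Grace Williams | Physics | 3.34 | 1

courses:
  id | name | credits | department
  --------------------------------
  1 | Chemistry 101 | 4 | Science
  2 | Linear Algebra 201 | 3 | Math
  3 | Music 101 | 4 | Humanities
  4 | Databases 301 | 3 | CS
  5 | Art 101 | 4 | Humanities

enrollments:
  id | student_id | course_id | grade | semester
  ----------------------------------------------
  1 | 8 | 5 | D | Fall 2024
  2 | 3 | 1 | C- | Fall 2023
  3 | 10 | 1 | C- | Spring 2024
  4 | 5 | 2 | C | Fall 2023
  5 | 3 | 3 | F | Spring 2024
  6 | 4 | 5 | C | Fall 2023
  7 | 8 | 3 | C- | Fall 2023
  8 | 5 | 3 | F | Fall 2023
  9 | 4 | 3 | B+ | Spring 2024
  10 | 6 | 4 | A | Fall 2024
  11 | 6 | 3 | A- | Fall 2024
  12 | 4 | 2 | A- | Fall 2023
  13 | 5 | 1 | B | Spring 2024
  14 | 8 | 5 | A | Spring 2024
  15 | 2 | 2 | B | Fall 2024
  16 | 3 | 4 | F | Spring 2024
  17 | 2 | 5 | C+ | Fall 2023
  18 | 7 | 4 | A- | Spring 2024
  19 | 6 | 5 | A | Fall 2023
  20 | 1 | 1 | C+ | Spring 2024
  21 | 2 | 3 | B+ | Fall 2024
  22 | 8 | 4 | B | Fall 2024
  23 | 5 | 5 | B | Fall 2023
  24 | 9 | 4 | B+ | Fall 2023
SELECT AVG(year) FROM students

Execution result:
3.20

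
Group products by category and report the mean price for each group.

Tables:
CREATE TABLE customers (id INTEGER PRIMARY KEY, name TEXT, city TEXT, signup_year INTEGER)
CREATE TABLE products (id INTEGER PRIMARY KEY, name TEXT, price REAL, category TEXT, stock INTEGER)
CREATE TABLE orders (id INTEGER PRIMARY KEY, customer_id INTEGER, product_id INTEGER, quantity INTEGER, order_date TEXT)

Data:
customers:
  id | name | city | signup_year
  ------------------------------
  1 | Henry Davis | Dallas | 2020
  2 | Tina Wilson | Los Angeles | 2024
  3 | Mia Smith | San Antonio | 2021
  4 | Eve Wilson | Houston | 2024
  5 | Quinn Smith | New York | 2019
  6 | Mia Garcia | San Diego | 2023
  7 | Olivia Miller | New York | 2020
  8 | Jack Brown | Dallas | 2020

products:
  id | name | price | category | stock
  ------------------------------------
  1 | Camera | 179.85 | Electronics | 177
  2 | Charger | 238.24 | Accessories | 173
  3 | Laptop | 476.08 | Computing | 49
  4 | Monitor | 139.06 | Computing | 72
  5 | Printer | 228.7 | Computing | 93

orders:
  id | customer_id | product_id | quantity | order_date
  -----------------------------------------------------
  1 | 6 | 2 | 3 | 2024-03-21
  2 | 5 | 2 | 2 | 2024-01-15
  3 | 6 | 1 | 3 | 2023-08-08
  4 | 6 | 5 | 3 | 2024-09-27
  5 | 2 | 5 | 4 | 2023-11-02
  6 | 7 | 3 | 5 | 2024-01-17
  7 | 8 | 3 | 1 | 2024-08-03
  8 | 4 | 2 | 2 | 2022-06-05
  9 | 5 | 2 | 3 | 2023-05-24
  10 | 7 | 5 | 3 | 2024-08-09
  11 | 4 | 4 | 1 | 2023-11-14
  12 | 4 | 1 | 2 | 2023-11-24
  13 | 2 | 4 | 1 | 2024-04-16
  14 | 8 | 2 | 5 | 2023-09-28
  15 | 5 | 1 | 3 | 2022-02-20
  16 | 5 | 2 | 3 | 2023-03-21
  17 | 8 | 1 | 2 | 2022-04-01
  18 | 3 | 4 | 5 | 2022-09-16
SELECT category, AVG(price) AS avg_price FROM products GROUP BY category

Execution result:
category | avg_price
Accessories | 238.24
Computing | 281.28
Electronics | 179.85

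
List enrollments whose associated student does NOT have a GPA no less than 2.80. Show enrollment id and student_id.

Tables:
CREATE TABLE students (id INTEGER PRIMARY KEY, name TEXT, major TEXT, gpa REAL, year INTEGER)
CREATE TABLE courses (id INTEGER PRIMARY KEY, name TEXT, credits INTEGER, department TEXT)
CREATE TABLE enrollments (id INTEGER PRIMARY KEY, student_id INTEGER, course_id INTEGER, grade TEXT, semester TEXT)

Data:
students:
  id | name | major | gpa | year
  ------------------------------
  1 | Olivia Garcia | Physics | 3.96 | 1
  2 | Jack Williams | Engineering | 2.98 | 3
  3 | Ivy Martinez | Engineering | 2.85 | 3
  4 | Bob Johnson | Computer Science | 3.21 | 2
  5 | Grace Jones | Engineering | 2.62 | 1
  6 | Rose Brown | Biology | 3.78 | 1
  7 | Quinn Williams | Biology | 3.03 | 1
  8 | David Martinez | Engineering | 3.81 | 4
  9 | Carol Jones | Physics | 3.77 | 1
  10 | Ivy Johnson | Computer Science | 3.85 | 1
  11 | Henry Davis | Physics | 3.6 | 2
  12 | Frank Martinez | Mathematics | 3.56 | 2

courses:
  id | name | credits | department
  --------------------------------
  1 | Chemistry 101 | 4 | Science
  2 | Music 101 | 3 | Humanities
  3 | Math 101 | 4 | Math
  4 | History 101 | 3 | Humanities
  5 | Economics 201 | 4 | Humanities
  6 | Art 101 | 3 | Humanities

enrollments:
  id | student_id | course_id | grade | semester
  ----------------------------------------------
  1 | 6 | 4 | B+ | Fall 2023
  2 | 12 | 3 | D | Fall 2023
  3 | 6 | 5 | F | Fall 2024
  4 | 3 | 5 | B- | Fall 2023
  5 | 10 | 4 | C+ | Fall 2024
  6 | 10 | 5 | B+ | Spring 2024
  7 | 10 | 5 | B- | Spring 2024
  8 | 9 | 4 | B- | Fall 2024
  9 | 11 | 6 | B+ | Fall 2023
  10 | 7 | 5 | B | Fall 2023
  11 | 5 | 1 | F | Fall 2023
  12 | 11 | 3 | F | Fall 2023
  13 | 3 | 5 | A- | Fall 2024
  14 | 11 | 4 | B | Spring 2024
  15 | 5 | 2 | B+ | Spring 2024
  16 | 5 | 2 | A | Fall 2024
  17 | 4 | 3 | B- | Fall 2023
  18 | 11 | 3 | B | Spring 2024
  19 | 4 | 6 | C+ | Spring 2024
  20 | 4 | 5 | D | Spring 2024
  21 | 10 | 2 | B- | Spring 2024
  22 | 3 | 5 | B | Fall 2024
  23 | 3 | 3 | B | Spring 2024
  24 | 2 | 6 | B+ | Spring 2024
SELECT id, student_id FROM enrollments WHERE student_id NOT IN (SELECT id FROM students WHERE gpa >= 2.8)

Execution result:
id | student_id
11 | 5
15 | 5
16 | 5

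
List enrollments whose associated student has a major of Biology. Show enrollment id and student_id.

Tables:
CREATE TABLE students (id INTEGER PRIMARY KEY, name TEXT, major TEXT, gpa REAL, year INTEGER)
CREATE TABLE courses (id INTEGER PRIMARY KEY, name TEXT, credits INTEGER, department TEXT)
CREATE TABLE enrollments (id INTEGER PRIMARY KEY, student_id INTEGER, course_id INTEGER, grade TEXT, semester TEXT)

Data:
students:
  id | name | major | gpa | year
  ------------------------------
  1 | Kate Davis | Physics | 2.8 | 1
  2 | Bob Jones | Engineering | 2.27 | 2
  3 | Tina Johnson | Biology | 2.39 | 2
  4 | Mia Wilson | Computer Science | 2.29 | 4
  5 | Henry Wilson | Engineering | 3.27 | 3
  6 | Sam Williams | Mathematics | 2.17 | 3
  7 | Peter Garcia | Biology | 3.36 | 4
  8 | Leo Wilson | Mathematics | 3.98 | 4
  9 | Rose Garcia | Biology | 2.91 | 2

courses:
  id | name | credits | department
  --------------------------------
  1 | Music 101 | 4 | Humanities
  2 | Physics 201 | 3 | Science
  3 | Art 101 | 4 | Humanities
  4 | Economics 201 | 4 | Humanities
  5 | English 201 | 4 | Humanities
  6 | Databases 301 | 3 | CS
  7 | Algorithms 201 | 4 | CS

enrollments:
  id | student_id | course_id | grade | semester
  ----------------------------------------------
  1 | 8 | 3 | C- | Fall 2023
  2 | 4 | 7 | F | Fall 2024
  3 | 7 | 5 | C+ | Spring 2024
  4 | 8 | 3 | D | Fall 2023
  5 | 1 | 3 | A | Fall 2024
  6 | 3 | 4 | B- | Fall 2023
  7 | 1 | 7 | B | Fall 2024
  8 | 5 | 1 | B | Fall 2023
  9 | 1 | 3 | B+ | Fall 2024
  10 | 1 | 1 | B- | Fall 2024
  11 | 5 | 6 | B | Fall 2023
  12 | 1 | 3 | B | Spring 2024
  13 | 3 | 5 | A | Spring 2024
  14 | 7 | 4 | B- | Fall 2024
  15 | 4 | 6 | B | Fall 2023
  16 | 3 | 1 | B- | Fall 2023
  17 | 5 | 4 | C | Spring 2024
SELECT id, student_id FROM enrollments WHERE student_id IN (SELECT id FROM students WHERE major = 'Biology')

Execution result:
id | student_id
3 | 7
6 | 3
13 | 3
14 | 7
16 | 3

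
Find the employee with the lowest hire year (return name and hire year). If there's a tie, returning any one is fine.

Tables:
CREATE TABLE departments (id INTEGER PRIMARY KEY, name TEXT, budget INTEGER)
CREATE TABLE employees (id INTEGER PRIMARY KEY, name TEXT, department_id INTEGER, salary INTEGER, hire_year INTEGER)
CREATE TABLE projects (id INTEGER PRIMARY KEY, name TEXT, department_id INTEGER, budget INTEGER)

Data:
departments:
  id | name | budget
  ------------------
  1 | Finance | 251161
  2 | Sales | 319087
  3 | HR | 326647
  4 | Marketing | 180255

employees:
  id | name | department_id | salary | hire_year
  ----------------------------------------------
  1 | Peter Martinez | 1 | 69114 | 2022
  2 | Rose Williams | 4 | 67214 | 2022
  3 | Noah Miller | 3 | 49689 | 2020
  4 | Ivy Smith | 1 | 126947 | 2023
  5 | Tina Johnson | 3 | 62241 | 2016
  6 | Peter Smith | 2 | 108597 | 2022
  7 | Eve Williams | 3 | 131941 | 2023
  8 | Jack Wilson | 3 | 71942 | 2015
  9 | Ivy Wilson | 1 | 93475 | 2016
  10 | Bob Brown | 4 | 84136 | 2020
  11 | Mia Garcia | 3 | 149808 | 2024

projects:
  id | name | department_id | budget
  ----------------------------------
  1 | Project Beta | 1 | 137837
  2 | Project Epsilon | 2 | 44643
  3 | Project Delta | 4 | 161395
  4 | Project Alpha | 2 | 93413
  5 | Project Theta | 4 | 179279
SELECT name, hire_year FROM employees ORDER BY hire_year ASC LIMIT 1

Execution result:
name | hire_year
Jack Wilson | 2015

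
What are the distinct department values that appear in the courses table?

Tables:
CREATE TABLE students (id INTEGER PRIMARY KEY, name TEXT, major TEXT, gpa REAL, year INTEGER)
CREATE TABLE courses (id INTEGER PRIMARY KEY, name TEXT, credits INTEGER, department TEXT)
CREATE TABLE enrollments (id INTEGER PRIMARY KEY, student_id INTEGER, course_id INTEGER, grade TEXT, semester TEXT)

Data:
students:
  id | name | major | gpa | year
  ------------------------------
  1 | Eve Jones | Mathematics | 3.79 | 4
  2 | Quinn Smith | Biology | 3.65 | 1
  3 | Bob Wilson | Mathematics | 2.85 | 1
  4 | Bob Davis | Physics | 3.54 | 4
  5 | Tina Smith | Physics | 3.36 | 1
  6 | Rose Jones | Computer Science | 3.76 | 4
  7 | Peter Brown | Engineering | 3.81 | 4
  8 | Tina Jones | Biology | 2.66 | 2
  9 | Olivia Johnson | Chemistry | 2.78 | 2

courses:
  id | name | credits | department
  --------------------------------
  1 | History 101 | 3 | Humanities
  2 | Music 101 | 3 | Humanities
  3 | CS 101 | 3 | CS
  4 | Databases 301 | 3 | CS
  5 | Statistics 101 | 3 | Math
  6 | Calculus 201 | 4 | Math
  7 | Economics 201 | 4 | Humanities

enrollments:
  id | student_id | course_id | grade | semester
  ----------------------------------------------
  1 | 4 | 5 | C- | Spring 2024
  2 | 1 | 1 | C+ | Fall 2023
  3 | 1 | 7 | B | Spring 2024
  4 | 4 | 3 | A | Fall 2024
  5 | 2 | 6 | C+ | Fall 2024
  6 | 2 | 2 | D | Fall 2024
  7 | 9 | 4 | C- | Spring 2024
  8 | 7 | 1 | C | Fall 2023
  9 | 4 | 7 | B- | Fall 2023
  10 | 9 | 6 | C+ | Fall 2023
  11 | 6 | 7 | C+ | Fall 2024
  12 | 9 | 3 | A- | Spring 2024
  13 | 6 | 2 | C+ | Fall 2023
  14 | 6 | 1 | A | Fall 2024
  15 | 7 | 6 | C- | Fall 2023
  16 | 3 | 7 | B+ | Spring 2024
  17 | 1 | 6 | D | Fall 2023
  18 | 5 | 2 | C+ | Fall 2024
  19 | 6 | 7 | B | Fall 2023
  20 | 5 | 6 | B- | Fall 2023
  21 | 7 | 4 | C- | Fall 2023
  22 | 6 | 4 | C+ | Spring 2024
SELECT DISTINCT department FROM courses

Execution result:
department
Humanities
CS
Math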